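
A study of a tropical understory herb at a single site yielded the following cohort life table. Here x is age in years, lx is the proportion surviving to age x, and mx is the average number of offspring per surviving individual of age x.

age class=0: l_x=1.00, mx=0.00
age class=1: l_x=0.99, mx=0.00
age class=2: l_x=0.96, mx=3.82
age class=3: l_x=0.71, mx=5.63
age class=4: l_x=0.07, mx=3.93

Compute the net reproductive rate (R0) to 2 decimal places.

lx·mx by age: 0, 0, 3.6672, 3.9973, 0.2751
R0 = Σ lx·mx = 7.9396 → 7.94

7.94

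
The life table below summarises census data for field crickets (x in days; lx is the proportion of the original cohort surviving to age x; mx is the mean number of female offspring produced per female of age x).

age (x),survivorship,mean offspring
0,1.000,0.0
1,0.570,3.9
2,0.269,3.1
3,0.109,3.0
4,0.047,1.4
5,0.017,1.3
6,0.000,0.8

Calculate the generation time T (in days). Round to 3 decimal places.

1.511

lx·mx: 0, 2.223, 0.8339, 0.327, 0.0658, 0.0221, 0 → R0 = 3.4718
x·lx·mx: 0, 2.223, 1.6678, 0.981, 0.2632, 0.1105, 0 → Σ = 5.2455
T = 5.2455 / 3.4718 = 1.510888… → 1.511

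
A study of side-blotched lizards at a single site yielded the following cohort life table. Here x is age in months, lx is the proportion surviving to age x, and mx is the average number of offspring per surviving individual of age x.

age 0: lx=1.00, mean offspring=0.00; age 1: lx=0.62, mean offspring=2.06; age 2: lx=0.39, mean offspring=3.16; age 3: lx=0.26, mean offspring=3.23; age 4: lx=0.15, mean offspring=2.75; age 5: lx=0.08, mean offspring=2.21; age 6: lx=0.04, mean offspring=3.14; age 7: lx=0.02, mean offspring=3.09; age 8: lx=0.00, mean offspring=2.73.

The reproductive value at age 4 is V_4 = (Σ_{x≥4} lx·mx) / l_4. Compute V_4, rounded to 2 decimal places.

lx·mx for x ≥ 4: 0.4125, 0.1768, 0.1256, 0.0618, 0 → sum = 0.7767
V_4 = 0.7767 / l_4 = 0.7767 / 0.15 = 5.178 → 5.18

5.18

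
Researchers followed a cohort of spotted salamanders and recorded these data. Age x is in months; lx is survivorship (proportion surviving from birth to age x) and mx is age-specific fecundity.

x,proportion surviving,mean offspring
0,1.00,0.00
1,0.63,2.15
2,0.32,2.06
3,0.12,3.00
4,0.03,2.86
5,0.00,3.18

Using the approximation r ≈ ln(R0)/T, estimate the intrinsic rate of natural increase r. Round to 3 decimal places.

0.540

R0 = Σ lx·mx = 0 + 1.3545 + 0.6592 + 0.36 + 0.0858 + 0 = 2.4595
Σ x·lx·mx = 4.0961; T = 4.0961/2.4595 = 1.66542…
r ≈ ln(R0)/T = ln(2.4595)/1.66542… = 0.54038… → 0.540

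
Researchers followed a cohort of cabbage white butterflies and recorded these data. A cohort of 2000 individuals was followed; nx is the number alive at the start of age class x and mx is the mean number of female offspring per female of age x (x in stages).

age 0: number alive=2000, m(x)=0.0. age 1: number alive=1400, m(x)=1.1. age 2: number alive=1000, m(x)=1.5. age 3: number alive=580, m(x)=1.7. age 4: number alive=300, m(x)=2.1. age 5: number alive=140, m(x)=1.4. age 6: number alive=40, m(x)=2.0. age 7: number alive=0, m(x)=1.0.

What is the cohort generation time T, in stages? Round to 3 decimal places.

2.327

lx = nx/n0 = nx/2000: 1, 0.7, 0.5, 0.29, 0.15, 0.07, 0.02, 0
lx·mx: 0, 0.77, 0.75, 0.493, 0.315, 0.098, 0.04, 0 → R0 = 2.466
x·lx·mx: 0, 0.77, 1.5, 1.479, 1.26, 0.49, 0.24, 0 → Σ = 5.739
T = 5.739 / 2.466 = 2.327251… → 2.327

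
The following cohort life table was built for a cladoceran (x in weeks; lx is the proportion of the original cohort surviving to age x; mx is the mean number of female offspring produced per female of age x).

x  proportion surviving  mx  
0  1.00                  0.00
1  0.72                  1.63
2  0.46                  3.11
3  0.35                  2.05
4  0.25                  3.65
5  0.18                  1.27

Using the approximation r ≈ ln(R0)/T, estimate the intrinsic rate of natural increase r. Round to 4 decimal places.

R0 = Σ lx·mx = 0 + 1.1736 + 1.4306 + 0.7175 + 0.9125 + 0.2286 = 4.4628
Σ x·lx·mx = 10.9803; T = 10.9803/4.4628 = 2.46041…
r ≈ ln(R0)/T = ln(4.4628)/2.46041… = 0.607939… → 0.6079

0.6079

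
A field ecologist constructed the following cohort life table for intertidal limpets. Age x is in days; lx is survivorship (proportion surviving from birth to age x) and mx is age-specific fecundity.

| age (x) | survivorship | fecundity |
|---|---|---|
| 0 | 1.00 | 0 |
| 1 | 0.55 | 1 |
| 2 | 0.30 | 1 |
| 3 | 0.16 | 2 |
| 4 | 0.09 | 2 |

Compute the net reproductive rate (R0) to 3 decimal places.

lx·mx by age: 0, 0.55, 0.3, 0.32, 0.18
R0 = Σ lx·mx = 1.35 → 1.350

1.350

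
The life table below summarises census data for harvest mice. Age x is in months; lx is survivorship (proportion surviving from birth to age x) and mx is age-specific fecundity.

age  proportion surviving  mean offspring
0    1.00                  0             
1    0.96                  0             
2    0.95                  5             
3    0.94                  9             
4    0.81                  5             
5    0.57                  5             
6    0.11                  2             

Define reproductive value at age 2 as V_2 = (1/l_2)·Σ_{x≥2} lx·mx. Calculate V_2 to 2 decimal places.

21.40

lx·mx for x ≥ 2: 4.75, 8.46, 4.05, 2.85, 0.22 → sum = 20.33
V_2 = 20.33 / l_2 = 20.33 / 0.95 = 21.4 → 21.40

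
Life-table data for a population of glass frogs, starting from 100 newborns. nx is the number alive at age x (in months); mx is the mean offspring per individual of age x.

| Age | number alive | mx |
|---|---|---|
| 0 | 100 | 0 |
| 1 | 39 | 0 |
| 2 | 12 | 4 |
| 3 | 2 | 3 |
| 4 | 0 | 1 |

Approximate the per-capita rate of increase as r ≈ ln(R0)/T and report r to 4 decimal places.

lx = nx/n0 = nx/100: 1, 0.39, 0.12, 0.02, 0
R0 = Σ lx·mx = 0 + 0 + 0.48 + 0.06 + 0 = 0.54
Σ x·lx·mx = 1.14; T = 1.14/0.54 = 2.11111…
r ≈ ln(R0)/T = ln(0.54)/2.11111… = -0.291878… → -0.2919

-0.2919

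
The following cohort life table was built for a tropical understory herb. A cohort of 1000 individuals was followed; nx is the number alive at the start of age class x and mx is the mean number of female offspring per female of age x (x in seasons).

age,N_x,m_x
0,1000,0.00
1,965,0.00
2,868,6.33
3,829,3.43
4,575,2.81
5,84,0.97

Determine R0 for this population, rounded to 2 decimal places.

10.04

lx = nx/n0 = nx/1000: 1, 0.965, 0.868, 0.829, 0.575, 0.084
lx·mx by age: 0, 0, 5.49444, 2.84347, 1.61575, 0.08148
R0 = Σ lx·mx = 10.03514 → 10.04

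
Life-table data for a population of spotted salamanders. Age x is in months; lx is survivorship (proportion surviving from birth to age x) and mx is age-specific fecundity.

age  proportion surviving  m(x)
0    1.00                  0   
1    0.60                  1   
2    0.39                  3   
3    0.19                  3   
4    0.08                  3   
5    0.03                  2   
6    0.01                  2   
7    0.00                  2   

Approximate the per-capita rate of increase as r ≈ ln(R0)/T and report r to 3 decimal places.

0.432

R0 = Σ lx·mx = 0 + 0.6 + 1.17 + 0.57 + 0.24 + 0.06 + 0.02 + 0 = 2.66
Σ x·lx·mx = 6.03; T = 6.03/2.66 = 2.26692…
r ≈ ln(R0)/T = ln(2.66)/2.26692… = 0.43157… → 0.432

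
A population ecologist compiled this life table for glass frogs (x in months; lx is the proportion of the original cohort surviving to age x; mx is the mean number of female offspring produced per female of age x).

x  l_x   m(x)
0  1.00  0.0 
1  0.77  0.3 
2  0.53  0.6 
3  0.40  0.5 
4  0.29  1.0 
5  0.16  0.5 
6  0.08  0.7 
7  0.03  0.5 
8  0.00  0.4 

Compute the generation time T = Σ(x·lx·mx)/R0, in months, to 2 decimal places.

lx·mx: 0, 0.231, 0.318, 0.2, 0.29, 0.08, 0.056, 0.015, 0 → R0 = 1.19
x·lx·mx: 0, 0.231, 0.636, 0.6, 1.16, 0.4, 0.336, 0.105, 0 → Σ = 3.468
T = 3.468 / 1.19 = 2.914286… → 2.91

2.91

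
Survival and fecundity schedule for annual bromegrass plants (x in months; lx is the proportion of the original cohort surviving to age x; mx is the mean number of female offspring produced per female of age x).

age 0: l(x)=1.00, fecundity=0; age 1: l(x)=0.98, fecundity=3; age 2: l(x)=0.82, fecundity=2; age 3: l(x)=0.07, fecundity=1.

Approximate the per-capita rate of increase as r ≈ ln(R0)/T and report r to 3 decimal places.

R0 = Σ lx·mx = 0 + 2.94 + 1.64 + 0.07 = 4.65
Σ x·lx·mx = 6.43; T = 6.43/4.65 = 1.3828…
r ≈ ln(R0)/T = ln(4.65)/1.3828… = 1.11142… → 1.111

1.111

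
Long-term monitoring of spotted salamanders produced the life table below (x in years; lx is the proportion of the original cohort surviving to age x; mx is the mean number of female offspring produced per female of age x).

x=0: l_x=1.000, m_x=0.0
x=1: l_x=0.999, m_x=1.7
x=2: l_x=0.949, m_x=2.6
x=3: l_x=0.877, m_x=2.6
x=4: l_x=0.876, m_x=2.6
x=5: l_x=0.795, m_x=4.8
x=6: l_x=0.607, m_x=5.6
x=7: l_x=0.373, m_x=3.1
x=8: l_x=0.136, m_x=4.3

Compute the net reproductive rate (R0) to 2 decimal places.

17.68

lx·mx by age: 0, 1.6983, 2.4674, 2.2802, 2.2776, 3.816, 3.3992, 1.1563, 0.5848
R0 = Σ lx·mx = 17.6798 → 17.68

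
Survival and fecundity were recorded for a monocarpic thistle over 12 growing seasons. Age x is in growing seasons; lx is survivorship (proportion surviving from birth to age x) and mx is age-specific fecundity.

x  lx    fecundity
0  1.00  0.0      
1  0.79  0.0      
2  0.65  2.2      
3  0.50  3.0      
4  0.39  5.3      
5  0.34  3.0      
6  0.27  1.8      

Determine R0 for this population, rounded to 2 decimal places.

6.50

lx·mx by age: 0, 0, 1.43, 1.5, 2.067, 1.02, 0.486
R0 = Σ lx·mx = 6.503 → 6.50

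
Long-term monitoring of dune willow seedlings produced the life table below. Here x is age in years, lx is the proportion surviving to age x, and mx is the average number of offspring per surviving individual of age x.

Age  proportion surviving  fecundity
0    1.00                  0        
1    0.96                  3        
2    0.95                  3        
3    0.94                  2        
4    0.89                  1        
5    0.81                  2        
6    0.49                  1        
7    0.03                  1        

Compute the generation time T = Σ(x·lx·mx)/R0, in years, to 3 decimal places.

2.728

lx·mx: 0, 2.88, 2.85, 1.88, 0.89, 1.62, 0.49, 0.03 → R0 = 10.64
x·lx·mx: 0, 2.88, 5.7, 5.64, 3.56, 8.1, 2.94, 0.21 → Σ = 29.03
T = 29.03 / 10.64 = 2.728383… → 2.728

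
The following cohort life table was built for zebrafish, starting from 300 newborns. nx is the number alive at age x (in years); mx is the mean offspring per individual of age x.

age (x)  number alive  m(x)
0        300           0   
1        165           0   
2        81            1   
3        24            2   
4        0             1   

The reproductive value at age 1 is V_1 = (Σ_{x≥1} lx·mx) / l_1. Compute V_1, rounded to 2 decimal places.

0.78

lx = nx/n0 = nx/300: 1, 0.55, 0.27, 0.08, 0
lx·mx for x ≥ 1: 0, 0.27, 0.16, 0 → sum = 0.43
V_1 = 0.43 / l_1 = 0.43 / 0.55 = 0.781818… → 0.78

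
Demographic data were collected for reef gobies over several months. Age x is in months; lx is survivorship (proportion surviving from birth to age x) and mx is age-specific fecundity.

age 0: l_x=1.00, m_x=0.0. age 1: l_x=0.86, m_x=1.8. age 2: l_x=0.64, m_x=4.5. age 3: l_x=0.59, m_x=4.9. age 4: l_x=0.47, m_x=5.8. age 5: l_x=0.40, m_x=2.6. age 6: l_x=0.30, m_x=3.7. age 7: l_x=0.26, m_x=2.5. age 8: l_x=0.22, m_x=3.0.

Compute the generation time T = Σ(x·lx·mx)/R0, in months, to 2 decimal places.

3.60

lx·mx: 0, 1.548, 2.88, 2.891, 2.726, 1.04, 1.11, 0.65, 0.66 → R0 = 13.505
x·lx·mx: 0, 1.548, 5.76, 8.673, 10.904, 5.2, 6.66, 4.55, 5.28 → Σ = 48.575
T = 48.575 / 13.505 = 3.596816… → 3.60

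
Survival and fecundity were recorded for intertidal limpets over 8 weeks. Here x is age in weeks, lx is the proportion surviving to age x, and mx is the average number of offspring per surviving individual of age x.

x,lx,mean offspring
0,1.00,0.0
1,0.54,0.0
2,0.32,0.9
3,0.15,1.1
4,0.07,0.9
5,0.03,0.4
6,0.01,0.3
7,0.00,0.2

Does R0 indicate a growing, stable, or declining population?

R0 = Σ lx·mx = 0 + 0 + 0.288 + 0.165 + 0.063 + 0.012 + 0.003 + 0 = 0.531
R0 < 1, so the population is declining.

declining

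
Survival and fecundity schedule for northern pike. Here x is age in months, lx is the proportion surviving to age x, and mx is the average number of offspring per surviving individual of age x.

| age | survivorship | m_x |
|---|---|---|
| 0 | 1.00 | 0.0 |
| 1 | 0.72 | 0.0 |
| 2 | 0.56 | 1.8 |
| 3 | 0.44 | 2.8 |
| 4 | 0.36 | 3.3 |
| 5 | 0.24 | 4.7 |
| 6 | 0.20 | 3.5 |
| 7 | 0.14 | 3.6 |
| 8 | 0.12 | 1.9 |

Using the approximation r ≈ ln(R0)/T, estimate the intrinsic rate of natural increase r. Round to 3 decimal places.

0.418

R0 = Σ lx·mx = 0 + 0 + 1.008 + 1.232 + 1.188 + 1.128 + 0.7 + 0.504 + 0.228 = 5.988
Σ x·lx·mx = 25.656; T = 25.656/5.988 = 4.28457…
r ≈ ln(R0)/T = ln(5.988)/4.28457… = 0.41772… → 0.418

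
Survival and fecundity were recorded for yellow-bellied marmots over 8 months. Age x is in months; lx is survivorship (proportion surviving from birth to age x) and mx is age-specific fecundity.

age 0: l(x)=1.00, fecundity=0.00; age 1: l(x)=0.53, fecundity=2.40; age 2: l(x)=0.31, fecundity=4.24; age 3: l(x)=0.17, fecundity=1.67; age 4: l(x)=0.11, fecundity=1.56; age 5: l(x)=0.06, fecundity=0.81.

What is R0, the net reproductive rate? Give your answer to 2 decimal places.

3.09

lx·mx by age: 0, 1.272, 1.3144, 0.2839, 0.1716, 0.0486
R0 = Σ lx·mx = 3.0905 → 3.09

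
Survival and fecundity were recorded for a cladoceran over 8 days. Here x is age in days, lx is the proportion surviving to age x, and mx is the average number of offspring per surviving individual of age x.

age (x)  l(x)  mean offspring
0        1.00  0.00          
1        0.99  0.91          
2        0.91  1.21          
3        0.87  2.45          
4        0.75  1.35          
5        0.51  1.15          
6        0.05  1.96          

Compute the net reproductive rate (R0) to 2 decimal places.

5.83

lx·mx by age: 0, 0.9009, 1.1011, 2.1315, 1.0125, 0.5865, 0.098
R0 = Σ lx·mx = 5.8305 → 5.83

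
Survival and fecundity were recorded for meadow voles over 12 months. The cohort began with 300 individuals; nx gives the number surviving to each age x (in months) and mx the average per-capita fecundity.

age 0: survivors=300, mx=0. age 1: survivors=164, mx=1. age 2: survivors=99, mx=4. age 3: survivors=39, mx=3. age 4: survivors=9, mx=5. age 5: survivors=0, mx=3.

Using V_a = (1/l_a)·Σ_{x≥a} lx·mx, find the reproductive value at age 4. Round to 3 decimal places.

5.000

lx = nx/n0 = nx/300: 1, 0.54667…, 0.33, 0.13, 0.03, 0
lx·mx for x ≥ 4: 0.15, 0 → sum = 0.15
V_4 = 0.15 / l_4 = 0.15 / 0.03 = 5 → 5.000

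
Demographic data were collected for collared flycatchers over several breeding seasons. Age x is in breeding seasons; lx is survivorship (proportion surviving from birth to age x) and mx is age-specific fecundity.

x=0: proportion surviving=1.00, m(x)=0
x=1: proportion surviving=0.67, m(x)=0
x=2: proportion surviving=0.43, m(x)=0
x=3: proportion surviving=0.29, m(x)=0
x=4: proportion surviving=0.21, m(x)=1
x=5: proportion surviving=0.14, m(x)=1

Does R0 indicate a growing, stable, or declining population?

R0 = Σ lx·mx = 0 + 0 + 0 + 0 + 0.21 + 0.14 = 0.35
R0 < 1, so the population is declining.

declining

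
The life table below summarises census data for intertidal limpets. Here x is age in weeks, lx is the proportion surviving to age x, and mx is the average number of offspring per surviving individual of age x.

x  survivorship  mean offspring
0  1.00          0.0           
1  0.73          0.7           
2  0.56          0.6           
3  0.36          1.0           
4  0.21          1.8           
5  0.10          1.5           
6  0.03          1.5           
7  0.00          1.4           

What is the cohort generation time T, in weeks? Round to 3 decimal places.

lx·mx: 0, 0.511, 0.336, 0.36, 0.378, 0.15, 0.045, 0 → R0 = 1.78
x·lx·mx: 0, 0.511, 0.672, 1.08, 1.512, 0.75, 0.27, 0 → Σ = 4.795
T = 4.795 / 1.78 = 2.69382… → 2.694

2.694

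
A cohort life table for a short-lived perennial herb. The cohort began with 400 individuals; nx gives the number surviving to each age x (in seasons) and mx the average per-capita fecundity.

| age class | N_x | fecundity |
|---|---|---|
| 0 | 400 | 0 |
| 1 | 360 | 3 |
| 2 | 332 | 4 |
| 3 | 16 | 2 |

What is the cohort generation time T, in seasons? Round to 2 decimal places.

1.57

lx = nx/n0 = nx/400: 1, 0.9, 0.83, 0.04
lx·mx: 0, 2.7, 3.32, 0.08 → R0 = 6.1
x·lx·mx: 0, 2.7, 6.64, 0.24 → Σ = 9.58
T = 9.58 / 6.1 = 1.570492… → 1.57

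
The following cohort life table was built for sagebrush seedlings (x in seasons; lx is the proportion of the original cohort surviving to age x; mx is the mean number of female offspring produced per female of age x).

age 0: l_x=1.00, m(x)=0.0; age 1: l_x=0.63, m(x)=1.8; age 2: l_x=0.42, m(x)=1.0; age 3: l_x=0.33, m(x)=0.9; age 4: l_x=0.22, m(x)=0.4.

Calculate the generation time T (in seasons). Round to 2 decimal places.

lx·mx: 0, 1.134, 0.42, 0.297, 0.088 → R0 = 1.939
x·lx·mx: 0, 1.134, 0.84, 0.891, 0.352 → Σ = 3.217
T = 3.217 / 1.939 = 1.659103… → 1.66

1.66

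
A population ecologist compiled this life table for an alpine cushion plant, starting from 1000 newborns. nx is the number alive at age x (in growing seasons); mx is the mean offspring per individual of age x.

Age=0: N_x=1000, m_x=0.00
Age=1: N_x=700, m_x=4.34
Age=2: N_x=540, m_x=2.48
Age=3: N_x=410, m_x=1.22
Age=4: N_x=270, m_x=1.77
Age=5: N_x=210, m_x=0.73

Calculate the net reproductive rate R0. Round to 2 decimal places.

lx = nx/n0 = nx/1000: 1, 0.7, 0.54, 0.41, 0.27, 0.21
lx·mx by age: 0, 3.038, 1.3392, 0.5002, 0.4779, 0.1533
R0 = Σ lx·mx = 5.5086 → 5.51

5.51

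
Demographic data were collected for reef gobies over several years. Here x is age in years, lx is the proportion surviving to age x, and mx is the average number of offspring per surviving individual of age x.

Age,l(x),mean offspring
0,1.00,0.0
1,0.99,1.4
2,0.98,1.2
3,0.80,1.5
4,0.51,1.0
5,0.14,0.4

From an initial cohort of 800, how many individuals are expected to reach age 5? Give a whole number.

112

Expected survivors = N0 · l_5 = 800 × 0.14 = 112 → 112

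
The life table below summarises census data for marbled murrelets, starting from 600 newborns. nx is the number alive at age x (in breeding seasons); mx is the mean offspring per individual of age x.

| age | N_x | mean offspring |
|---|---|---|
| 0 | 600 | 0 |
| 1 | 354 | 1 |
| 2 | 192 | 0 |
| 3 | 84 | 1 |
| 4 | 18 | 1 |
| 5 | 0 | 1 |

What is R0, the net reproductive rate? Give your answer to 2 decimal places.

0.76

lx = nx/n0 = nx/600: 1, 0.59, 0.32, 0.14, 0.03, 0
lx·mx by age: 0, 0.59, 0, 0.14, 0.03, 0
R0 = Σ lx·mx = 0.76 → 0.76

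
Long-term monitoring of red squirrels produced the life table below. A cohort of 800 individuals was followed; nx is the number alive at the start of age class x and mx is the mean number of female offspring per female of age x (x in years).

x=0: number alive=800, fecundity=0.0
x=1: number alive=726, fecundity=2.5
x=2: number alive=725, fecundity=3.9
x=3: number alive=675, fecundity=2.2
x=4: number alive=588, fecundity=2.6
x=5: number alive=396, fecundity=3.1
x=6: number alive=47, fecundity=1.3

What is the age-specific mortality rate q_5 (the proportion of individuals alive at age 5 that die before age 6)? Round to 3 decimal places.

lx = nx/n0 = nx/800: 1, 0.9075, 0.90625, 0.84375, 0.735, 0.495, 0.05875
q_5 = (l_5 − l_6) / l_5 = (0.495 − 0.05875) / 0.495
     = 0.43625 / 0.495 = 0.881313… → 0.881

0.881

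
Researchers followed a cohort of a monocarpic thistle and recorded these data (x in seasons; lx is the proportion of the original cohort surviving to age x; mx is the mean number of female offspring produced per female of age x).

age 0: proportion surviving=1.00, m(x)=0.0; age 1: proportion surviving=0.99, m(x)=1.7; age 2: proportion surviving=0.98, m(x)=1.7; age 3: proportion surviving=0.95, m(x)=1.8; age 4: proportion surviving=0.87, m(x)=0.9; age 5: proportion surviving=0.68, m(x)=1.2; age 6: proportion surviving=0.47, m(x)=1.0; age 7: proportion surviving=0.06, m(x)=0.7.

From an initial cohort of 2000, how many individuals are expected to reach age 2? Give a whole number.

Expected survivors = N0 · l_2 = 2000 × 0.98 = 1960 → 1960

1960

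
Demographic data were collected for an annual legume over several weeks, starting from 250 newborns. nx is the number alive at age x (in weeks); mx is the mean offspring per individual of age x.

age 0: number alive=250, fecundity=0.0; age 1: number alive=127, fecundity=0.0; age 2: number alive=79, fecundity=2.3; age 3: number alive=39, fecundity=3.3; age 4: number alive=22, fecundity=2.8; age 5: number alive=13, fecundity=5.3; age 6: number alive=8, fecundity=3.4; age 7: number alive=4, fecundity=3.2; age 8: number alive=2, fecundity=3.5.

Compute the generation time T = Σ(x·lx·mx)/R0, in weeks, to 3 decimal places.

3.380

lx = nx/n0 = nx/250: 1, 0.508, 0.316, 0.156, 0.088, 0.052, 0.032, 0.016, 0.008
lx·mx: 0, 0, 0.7268, 0.5148, 0.2464, 0.2756, 0.1088, 0.0512, 0.028 → R0 = 1.9516
x·lx·mx: 0, 0, 1.4536, 1.5444, 0.9856, 1.378, 0.6528, 0.3584, 0.224 → Σ = 6.5968
T = 6.5968 / 1.9516 = 3.380201… → 3.380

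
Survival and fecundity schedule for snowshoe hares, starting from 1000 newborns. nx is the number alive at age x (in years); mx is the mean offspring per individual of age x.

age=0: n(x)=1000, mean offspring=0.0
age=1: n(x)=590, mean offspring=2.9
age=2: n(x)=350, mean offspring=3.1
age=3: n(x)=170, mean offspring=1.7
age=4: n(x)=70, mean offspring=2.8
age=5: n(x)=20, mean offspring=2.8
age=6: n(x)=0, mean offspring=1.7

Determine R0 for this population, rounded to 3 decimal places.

lx = nx/n0 = nx/1000: 1, 0.59, 0.35, 0.17, 0.07, 0.02, 0
lx·mx by age: 0, 1.711, 1.085, 0.289, 0.196, 0.056, 0
R0 = Σ lx·mx = 3.337 → 3.337

3.337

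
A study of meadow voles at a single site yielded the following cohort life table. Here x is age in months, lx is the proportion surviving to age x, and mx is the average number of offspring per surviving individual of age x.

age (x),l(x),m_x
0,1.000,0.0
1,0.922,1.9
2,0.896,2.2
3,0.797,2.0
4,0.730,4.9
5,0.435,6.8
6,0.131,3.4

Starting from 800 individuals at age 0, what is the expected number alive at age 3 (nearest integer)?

638

Expected survivors = N0 · l_3 = 800 × 0.797 = 637.6 → 638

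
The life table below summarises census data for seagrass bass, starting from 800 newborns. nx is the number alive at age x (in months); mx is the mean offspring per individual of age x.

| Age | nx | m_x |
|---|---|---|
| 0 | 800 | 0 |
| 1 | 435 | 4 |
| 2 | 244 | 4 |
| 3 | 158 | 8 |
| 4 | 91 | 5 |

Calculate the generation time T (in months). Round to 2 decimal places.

2.10

lx = nx/n0 = nx/800: 1, 0.54375, 0.305, 0.1975, 0.11375
lx·mx: 0, 2.175, 1.22, 1.58, 0.56875 → R0 = 5.54375
x·lx·mx: 0, 2.175, 2.44, 4.74, 2.275 → Σ = 11.63
T = 11.63 / 5.54375 = 2.097858… → 2.10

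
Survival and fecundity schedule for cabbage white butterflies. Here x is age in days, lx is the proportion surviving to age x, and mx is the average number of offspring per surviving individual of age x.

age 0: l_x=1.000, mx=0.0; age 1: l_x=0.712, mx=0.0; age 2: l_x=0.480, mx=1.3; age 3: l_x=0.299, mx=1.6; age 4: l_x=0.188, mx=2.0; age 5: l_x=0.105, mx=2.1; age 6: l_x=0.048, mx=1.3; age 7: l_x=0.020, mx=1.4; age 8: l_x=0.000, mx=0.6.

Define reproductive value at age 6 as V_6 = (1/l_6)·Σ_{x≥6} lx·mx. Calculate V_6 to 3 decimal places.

1.883

lx·mx for x ≥ 6: 0.0624, 0.028, 0 → sum = 0.0904
V_6 = 0.0904 / l_6 = 0.0904 / 0.048 = 1.883333… → 1.883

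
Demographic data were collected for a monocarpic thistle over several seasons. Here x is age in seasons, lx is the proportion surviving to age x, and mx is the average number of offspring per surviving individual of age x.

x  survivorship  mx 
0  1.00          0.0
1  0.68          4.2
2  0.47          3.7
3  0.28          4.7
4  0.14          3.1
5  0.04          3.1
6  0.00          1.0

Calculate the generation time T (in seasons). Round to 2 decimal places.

1.95

lx·mx: 0, 2.856, 1.739, 1.316, 0.434, 0.124, 0 → R0 = 6.469
x·lx·mx: 0, 2.856, 3.478, 3.948, 1.736, 0.62, 0 → Σ = 12.638
T = 12.638 / 6.469 = 1.953625… → 1.95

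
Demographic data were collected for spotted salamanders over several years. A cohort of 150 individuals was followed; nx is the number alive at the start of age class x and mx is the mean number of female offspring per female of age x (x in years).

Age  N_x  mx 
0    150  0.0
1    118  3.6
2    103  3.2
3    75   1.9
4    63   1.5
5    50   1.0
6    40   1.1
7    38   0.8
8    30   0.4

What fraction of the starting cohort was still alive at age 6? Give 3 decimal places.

l_6 = n_6/n_0 = 40/150 = 0.266667… → 0.267

0.267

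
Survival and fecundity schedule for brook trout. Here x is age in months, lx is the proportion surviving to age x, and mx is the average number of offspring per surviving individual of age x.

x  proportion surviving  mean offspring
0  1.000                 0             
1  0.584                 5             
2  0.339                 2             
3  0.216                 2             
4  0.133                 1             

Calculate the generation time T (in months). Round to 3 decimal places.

lx·mx: 0, 2.92, 0.678, 0.432, 0.133 → R0 = 4.163
x·lx·mx: 0, 2.92, 1.356, 1.296, 0.532 → Σ = 6.104
T = 6.104 / 4.163 = 1.46625… → 1.466

1.466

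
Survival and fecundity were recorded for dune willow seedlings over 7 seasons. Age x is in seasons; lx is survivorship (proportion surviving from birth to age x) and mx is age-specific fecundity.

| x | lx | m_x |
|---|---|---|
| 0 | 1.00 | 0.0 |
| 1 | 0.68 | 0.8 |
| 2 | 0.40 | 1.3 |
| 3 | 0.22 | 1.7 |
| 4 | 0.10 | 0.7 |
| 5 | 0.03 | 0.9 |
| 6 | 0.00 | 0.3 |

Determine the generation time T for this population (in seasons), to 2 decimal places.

lx·mx: 0, 0.544, 0.52, 0.374, 0.07, 0.027, 0 → R0 = 1.535
x·lx·mx: 0, 0.544, 1.04, 1.122, 0.28, 0.135, 0 → Σ = 3.121
T = 3.121 / 1.535 = 2.033225… → 2.03

2.03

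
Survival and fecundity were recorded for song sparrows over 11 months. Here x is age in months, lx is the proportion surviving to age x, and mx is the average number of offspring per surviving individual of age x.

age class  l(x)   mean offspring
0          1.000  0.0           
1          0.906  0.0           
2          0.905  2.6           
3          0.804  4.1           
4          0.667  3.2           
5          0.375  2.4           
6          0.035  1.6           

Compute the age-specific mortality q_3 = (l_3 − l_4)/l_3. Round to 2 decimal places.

0.17

q_3 = (l_3 − l_4) / l_3 = (0.804 − 0.667) / 0.804
     = 0.137 / 0.804 = 0.170398… → 0.17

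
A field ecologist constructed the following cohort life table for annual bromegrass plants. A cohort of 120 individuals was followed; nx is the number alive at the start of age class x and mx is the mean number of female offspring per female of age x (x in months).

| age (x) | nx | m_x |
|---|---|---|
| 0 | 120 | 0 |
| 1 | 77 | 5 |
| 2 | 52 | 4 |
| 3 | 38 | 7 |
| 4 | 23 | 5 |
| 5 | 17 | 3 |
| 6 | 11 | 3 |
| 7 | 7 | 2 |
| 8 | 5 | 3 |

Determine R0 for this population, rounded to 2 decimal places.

9.06

lx = nx/n0 = nx/120: 1, 0.64167…, 0.43333…, 0.31667…, 0.19167…, 0.14167…, 0.09167…, 0.05833…, 0.04167…
lx·mx by age: 0, 3.208333…, 1.733333…, 2.216667…, 0.958333…, 0.425…, 0.275…, 0.116667…, 0.125…
R0 = Σ lx·mx = 9.058333… → 9.06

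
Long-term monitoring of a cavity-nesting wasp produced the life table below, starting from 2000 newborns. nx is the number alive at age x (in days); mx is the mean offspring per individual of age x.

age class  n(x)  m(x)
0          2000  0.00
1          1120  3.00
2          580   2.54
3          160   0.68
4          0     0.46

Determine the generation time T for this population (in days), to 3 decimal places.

1.342

lx = nx/n0 = nx/2000: 1, 0.56, 0.29, 0.08, 0
lx·mx: 0, 1.68, 0.7366, 0.0544, 0 → R0 = 2.471
x·lx·mx: 0, 1.68, 1.4732, 0.1632, 0 → Σ = 3.3164
T = 3.3164 / 2.471 = 1.342129… → 1.342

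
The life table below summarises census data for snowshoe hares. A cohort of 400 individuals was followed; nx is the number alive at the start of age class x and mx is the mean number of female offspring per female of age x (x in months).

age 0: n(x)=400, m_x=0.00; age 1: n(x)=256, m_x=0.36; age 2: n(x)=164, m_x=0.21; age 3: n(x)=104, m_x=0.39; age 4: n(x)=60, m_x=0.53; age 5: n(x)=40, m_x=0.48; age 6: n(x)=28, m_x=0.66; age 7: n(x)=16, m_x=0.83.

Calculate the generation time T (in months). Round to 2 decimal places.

2.84

lx = nx/n0 = nx/400: 1, 0.64, 0.41, 0.26, 0.15, 0.1, 0.07, 0.04
lx·mx: 0, 0.2304, 0.0861, 0.1014, 0.0795, 0.048, 0.0462, 0.0332 → R0 = 0.6248
x·lx·mx: 0, 0.2304, 0.1722, 0.3042, 0.318, 0.24, 0.2772, 0.2324 → Σ = 1.7744
T = 1.7744 / 0.6248 = 2.839949… → 2.84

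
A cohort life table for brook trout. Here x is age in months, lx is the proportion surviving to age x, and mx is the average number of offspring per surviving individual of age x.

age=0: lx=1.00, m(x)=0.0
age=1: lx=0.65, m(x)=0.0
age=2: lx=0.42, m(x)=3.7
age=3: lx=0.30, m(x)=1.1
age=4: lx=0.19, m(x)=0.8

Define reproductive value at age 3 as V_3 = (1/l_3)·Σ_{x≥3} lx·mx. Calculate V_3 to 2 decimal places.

1.61

lx·mx for x ≥ 3: 0.33, 0.152 → sum = 0.482
V_3 = 0.482 / l_3 = 0.482 / 0.3 = 1.606667… → 1.61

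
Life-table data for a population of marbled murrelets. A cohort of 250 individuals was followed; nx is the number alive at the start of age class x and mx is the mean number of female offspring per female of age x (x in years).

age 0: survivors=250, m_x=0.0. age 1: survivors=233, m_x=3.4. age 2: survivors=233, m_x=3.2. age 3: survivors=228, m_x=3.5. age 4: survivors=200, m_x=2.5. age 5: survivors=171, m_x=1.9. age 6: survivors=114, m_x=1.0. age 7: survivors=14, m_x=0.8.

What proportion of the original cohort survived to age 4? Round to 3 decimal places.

l_4 = n_4/n_0 = 200/250 = 0.8 → 0.800

0.800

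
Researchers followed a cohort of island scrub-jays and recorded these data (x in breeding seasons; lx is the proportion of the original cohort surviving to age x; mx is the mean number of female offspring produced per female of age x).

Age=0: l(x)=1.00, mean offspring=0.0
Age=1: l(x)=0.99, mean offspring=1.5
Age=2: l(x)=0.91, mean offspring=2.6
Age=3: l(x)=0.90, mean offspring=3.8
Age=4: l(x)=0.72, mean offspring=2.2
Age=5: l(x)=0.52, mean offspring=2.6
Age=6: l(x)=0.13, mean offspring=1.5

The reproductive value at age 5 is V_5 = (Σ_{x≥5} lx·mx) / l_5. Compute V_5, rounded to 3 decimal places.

2.975

lx·mx for x ≥ 5: 1.352, 0.195 → sum = 1.547
V_5 = 1.547 / l_5 = 1.547 / 0.52 = 2.975 → 2.975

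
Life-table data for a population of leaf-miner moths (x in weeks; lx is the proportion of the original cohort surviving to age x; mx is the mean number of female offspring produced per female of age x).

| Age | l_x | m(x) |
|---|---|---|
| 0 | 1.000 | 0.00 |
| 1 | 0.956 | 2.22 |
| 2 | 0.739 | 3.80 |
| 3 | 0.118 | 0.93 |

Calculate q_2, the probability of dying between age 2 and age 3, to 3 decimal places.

0.840

q_2 = (l_2 − l_3) / l_2 = (0.739 − 0.118) / 0.739
     = 0.621 / 0.739 = 0.840325… → 0.840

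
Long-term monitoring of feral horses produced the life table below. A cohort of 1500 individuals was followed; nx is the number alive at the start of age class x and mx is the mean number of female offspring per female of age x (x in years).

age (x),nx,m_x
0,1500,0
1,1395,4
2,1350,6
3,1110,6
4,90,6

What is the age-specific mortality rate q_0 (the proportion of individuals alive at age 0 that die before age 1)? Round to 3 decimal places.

0.070

lx = nx/n0 = nx/1500: 1, 0.93, 0.9, 0.74, 0.06
q_0 = (l_0 − l_1) / l_0 = (1 − 0.93) / 1
     = 0.07 / 1 = 0.07 → 0.070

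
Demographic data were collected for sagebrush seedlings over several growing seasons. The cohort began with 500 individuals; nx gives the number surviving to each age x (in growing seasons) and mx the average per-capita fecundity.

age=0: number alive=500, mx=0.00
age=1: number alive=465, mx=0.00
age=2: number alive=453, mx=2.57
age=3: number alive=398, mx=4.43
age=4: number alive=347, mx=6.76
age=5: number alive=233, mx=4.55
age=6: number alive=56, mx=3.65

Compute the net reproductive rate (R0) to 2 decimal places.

13.08

lx = nx/n0 = nx/500: 1, 0.93, 0.906, 0.796, 0.694, 0.466, 0.112
lx·mx by age: 0, 0, 2.32842, 3.52628, 4.69144, 2.1203, 0.4088
R0 = Σ lx·mx = 13.07524 → 13.08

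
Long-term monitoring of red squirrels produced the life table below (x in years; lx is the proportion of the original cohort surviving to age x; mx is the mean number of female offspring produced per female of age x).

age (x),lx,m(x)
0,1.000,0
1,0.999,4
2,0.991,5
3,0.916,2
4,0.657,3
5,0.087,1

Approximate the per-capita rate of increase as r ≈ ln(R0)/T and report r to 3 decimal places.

1.182

R0 = Σ lx·mx = 0 + 3.996 + 4.955 + 1.832 + 1.971 + 0.087 = 12.841
Σ x·lx·mx = 27.721; T = 27.721/12.841 = 2.15879…
r ≈ ln(R0)/T = ln(12.841)/2.15879… = 1.18244… → 1.182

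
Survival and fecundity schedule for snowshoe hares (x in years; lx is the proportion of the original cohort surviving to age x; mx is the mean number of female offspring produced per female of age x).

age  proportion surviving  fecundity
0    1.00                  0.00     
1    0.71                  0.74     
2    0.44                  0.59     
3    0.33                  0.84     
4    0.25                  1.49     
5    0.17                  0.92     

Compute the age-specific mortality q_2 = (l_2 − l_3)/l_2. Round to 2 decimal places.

q_2 = (l_2 − l_3) / l_2 = (0.44 − 0.33) / 0.44
     = 0.11 / 0.44 = 0.25 → 0.25

0.25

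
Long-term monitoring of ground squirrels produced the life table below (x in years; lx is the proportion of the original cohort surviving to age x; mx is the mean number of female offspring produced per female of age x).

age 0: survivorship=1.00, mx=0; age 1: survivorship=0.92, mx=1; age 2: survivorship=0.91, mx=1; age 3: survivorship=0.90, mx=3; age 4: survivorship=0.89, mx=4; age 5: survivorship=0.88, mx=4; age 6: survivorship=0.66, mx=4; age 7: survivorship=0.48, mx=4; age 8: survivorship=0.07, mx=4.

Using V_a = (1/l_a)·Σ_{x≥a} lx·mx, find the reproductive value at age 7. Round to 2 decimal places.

4.58

lx·mx for x ≥ 7: 1.92, 0.28 → sum = 2.2
V_7 = 2.2 / l_7 = 2.2 / 0.48 = 4.583333… → 4.58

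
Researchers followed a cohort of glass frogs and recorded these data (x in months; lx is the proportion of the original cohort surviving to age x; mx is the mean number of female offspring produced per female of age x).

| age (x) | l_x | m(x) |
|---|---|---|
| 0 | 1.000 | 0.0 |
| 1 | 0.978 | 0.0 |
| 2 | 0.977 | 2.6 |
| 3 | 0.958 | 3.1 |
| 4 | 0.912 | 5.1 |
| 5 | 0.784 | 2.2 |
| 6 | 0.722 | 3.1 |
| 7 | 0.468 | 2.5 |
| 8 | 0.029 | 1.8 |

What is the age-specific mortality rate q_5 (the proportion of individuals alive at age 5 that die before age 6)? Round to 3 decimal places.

0.079

q_5 = (l_5 − l_6) / l_5 = (0.784 − 0.722) / 0.784
     = 0.062 / 0.784 = 0.079082… → 0.079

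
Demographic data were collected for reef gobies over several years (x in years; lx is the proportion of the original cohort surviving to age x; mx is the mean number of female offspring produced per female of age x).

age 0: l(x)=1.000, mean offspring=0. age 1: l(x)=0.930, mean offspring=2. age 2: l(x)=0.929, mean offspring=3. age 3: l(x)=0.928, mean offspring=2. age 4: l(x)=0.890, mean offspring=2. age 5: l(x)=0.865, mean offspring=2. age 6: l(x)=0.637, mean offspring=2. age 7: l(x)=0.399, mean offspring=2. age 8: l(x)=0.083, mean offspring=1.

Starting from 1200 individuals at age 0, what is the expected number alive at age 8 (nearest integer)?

Expected survivors = N0 · l_8 = 1200 × 0.083 = 99.6 → 100

100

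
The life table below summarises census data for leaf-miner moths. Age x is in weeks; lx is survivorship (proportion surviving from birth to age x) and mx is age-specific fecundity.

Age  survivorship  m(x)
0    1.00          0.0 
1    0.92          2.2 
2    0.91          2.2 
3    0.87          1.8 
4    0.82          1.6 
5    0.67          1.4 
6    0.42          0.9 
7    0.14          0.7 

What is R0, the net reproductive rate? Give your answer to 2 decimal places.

8.32

lx·mx by age: 0, 2.024, 2.002, 1.566, 1.312, 0.938, 0.378, 0.098
R0 = Σ lx·mx = 8.318 → 8.32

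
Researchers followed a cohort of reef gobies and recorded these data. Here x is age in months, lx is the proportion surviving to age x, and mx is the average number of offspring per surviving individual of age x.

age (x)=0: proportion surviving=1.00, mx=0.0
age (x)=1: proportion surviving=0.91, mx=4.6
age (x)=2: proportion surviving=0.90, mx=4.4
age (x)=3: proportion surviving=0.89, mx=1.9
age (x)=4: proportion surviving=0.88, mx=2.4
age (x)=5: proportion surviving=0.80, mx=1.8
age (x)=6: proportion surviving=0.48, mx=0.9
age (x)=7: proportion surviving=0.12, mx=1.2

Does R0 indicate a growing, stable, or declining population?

growing

R0 = Σ lx·mx = 0 + 4.186 + 3.96 + 1.691 + 2.112 + 1.44 + 0.432 + 0.144 = 13.965
R0 > 1, so the population is growing.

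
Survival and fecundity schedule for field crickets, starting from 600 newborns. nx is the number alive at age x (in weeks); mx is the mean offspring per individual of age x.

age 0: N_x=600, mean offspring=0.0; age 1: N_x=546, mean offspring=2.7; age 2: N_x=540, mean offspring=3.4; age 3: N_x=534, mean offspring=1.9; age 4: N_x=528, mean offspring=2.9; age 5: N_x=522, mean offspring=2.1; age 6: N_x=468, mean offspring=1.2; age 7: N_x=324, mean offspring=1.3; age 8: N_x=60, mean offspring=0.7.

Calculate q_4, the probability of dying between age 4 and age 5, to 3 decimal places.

0.011

lx = nx/n0 = nx/600: 1, 0.91, 0.9, 0.89, 0.88, 0.87, 0.78, 0.54, 0.1
q_4 = (l_4 − l_5) / l_4 = (0.88 − 0.87) / 0.88
     = 0.01 / 0.88 = 0.011364… → 0.011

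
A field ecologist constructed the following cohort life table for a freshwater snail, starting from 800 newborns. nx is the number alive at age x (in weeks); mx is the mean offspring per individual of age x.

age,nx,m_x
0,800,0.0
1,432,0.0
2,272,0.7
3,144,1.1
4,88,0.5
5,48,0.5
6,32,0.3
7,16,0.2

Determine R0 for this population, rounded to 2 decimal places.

lx = nx/n0 = nx/800: 1, 0.54, 0.34, 0.18, 0.11, 0.06, 0.04, 0.02
lx·mx by age: 0, 0, 0.238, 0.198, 0.055, 0.03, 0.012, 0.004
R0 = Σ lx·mx = 0.537 → 0.54

0.54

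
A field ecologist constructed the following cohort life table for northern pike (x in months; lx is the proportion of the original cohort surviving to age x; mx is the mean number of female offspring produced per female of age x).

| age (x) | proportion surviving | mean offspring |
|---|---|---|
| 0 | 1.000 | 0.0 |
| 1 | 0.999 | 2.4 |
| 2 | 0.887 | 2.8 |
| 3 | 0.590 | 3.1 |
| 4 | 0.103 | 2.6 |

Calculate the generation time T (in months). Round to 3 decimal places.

lx·mx: 0, 2.3976, 2.4836, 1.829, 0.2678 → R0 = 6.978
x·lx·mx: 0, 2.3976, 4.9672, 5.487, 1.0712 → Σ = 13.923
T = 13.923 / 6.978 = 1.995271… → 1.995

1.995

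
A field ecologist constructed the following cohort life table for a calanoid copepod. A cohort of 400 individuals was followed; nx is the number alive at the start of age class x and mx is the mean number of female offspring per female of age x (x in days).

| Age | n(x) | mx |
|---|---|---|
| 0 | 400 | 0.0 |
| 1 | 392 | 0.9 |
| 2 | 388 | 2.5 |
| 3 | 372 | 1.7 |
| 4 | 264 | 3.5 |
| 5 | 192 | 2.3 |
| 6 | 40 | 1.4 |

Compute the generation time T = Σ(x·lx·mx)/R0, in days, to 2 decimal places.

3.09

lx = nx/n0 = nx/400: 1, 0.98, 0.97, 0.93, 0.66, 0.48, 0.1
lx·mx: 0, 0.882, 2.425, 1.581, 2.31, 1.104, 0.14 → R0 = 8.442
x·lx·mx: 0, 0.882, 4.85, 4.743, 9.24, 5.52, 0.84 → Σ = 26.075
T = 26.075 / 8.442 = 3.088723… → 3.09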